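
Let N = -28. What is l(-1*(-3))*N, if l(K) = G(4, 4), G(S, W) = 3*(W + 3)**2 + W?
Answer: -4228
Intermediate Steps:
G(S, W) = W + 3*(3 + W)**2 (G(S, W) = 3*(3 + W)**2 + W = W + 3*(3 + W)**2)
l(K) = 151 (l(K) = 4 + 3*(3 + 4)**2 = 4 + 3*7**2 = 4 + 3*49 = 4 + 147 = 151)
l(-1*(-3))*N = 151*(-28) = -4228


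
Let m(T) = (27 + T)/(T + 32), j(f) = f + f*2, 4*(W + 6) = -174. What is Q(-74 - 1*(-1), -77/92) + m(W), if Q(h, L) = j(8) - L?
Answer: 16823/644 ≈ 26.123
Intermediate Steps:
W = -99/2 (W = -6 + (1/4)*(-174) = -6 - 87/2 = -99/2 ≈ -49.500)
j(f) = 3*f (j(f) = f + 2*f = 3*f)
Q(h, L) = 24 - L (Q(h, L) = 3*8 - L = 24 - L)
m(T) = (27 + T)/(32 + T)
Q(-74 - 1*(-1), -77/92) + m(W) = (24 - (-77)/92) + (27 - 99/2)/(32 - 99/2) = (24 - (-77)/92) - 45/2/(-35/2) = (24 - 1*(-77/92)) - 2/35*(-45/2) = (24 + 77/92) + 9/7 = 2285/92 + 9/7 = 16823/644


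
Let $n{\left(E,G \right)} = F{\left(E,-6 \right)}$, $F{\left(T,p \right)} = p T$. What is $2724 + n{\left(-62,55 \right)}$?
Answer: $3096$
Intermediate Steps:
$F{\left(T,p \right)} = T p$
$n{\left(E,G \right)} = - 6 E$ ($n{\left(E,G \right)} = E \left(-6\right) = - 6 E$)
$2724 + n{\left(-62,55 \right)} = 2724 - -372 = 2724 + 372 = 3096$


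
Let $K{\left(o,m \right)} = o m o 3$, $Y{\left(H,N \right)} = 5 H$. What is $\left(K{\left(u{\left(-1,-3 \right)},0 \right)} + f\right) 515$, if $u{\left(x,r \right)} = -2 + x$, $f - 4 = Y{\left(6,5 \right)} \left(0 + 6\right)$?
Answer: $94760$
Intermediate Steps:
$f = 184$ ($f = 4 + 5 \cdot 6 \left(0 + 6\right) = 4 + 30 \cdot 6 = 4 + 180 = 184$)
$K{\left(o,m \right)} = 3 m o^{2}$ ($K{\left(o,m \right)} = m o^{2} \cdot 3 = 3 m o^{2}$)
$\left(K{\left(u{\left(-1,-3 \right)},0 \right)} + f\right) 515 = \left(3 \cdot 0 \left(-2 - 1\right)^{2} + 184\right) 515 = \left(3 \cdot 0 \left(-3\right)^{2} + 184\right) 515 = \left(3 \cdot 0 \cdot 9 + 184\right) 515 = \left(0 + 184\right) 515 = 184 \cdot 515 = 94760$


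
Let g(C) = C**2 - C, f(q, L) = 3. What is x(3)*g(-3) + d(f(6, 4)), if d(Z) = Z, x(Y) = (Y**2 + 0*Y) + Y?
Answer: 147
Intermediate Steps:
x(Y) = Y + Y**2 (x(Y) = (Y**2 + 0) + Y = Y**2 + Y = Y + Y**2)
x(3)*g(-3) + d(f(6, 4)) = (3*(1 + 3))*(-3*(-1 - 3)) + 3 = (3*4)*(-3*(-4)) + 3 = 12*12 + 3 = 144 + 3 = 147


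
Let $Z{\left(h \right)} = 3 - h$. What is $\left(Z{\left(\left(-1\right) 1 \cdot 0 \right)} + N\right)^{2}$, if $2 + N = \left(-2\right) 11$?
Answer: $441$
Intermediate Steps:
$N = -24$ ($N = -2 - 22 = -24$)
$\left(Z{\left(\left(-1\right) 1 \cdot 0 \right)} + N\right)^{2} = \left(\left(3 - \left(-1\right) 1 \cdot 0\right) - 24\right)^{2} = \left(\left(3 - \left(-1\right) 0\right) - 24\right)^{2} = \left(\left(3 - 0\right) - 24\right)^{2} = \left(\left(3 + 0\right) - 24\right)^{2} = \left(3 - 24\right)^{2} = \left(-21\right)^{2} = 441$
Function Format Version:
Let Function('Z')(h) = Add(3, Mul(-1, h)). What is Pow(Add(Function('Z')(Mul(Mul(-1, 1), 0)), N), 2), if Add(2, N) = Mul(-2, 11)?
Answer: 441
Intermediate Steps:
N = -24 (N = Add(-2, Mul(-2, 11)) = Add(-2, -22) = -24)
Pow(Add(Function('Z')(Mul(Mul(-1, 1), 0)), N), 2) = Pow(Add(Add(3, Mul(-1, Mul(Mul(-1, 1), 0))), -24), 2) = Pow(Add(Add(3, Mul(-1, Mul(-1, 0))), -24), 2) = Pow(Add(Add(3, Mul(-1, 0)), -24), 2) = Pow(Add(Add(3, 0), -24), 2) = Pow(Add(3, -24), 2) = Pow(-21, 2) = 441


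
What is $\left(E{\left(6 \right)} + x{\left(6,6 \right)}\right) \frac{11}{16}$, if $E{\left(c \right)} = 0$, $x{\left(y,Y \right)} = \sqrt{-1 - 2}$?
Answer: $\frac{11 i \sqrt{3}}{16} \approx 1.1908 i$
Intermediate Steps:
$x{\left(y,Y \right)} = i \sqrt{3}$ ($x{\left(y,Y \right)} = \sqrt{-3} = i \sqrt{3}$)
$\left(E{\left(6 \right)} + x{\left(6,6 \right)}\right) \frac{11}{16} = \left(0 + i \sqrt{3}\right) \frac{11}{16} = i \sqrt{3} \cdot 11 \cdot \frac{1}{16} = i \sqrt{3} \cdot \frac{11}{16} = \frac{11 i \sqrt{3}}{16}$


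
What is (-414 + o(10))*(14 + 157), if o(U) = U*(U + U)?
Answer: -36594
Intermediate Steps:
o(U) = 2*U**2 (o(U) = U*(2*U) = 2*U**2)
(-414 + o(10))*(14 + 157) = (-414 + 2*10**2)*(14 + 157) = (-414 + 2*100)*171 = (-414 + 200)*171 = -214*171 = -36594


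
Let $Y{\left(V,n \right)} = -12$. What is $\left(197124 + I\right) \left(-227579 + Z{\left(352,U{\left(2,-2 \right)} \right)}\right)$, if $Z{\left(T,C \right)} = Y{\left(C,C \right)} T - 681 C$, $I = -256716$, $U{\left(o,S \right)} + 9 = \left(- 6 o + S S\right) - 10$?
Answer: $12717886272$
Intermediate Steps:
$U{\left(o,S \right)} = -19 + S^{2} - 6 o$ ($U{\left(o,S \right)} = -9 - \left(10 + 6 o - S S\right) = -9 - \left(10 - S^{2} + 6 o\right) = -19 + S^{2} - 6 o$)
$Z{\left(T,C \right)} = - 681 C - 12 T$ ($Z{\left(T,C \right)} = - 12 T - 681 C = - 681 C - 12 T$)
$\left(197124 + I\right) \left(-227579 + Z{\left(352,U{\left(2,-2 \right)} \right)}\right) = \left(197124 - 256716\right) \left(-227579 - \left(4224 + 681 \left(-19 + \left(-2\right)^{2} - 12\right)\right)\right) = - 59592 \left(-227579 - \left(4224 + 681 \left(-19 + 4 - 12\right)\right)\right) = - 59592 \left(-227579 - -14163\right) = - 59592 \left(-227579 + \left(18387 - 4224\right)\right) = - 59592 \left(-227579 + 14163\right) = \left(-59592\right) \left(-213416\right) = 12717886272$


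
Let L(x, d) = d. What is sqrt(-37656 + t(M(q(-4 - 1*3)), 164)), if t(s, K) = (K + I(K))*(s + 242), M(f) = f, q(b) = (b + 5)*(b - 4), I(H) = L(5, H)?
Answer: 2*sqrt(12234) ≈ 221.21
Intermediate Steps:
I(H) = H
q(b) = (-4 + b)*(5 + b) (q(b) = (5 + b)*(-4 + b) = (-4 + b)*(5 + b))
t(s, K) = 2*K*(242 + s) (t(s, K) = (K + K)*(s + 242) = (2*K)*(242 + s) = 2*K*(242 + s))
sqrt(-37656 + t(M(q(-4 - 1*3)), 164)) = sqrt(-37656 + 2*164*(242 + (-20 + (-4 - 1*3) + (-4 - 1*3)**2))) = sqrt(-37656 + 2*164*(242 + (-20 + (-4 - 3) + (-4 - 3)**2))) = sqrt(-37656 + 2*164*(242 + (-20 - 7 + (-7)**2))) = sqrt(-37656 + 2*164*(242 + (-20 - 7 + 49))) = sqrt(-37656 + 2*164*(242 + 22)) = sqrt(-37656 + 2*164*264) = sqrt(-37656 + 86592) = sqrt(48936) = 2*sqrt(12234)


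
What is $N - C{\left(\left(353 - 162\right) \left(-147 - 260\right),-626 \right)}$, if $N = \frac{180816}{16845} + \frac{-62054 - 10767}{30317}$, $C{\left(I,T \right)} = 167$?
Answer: $- \frac{3858575168}{24318565} \approx -158.67$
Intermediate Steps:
$N = \frac{202625187}{24318565}$ ($N = 180816 \cdot \frac{1}{16845} - \frac{10403}{4331} = \frac{60272}{5615} - \frac{10403}{4331} = \frac{202625187}{24318565} \approx 8.3321$)
$N - C{\left(\left(353 - 162\right) \left(-147 - 260\right),-626 \right)} = \frac{202625187}{24318565} - 167 = - \frac{3858575168}{24318565}$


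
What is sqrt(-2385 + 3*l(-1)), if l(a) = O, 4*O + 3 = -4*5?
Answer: I*sqrt(9609)/2 ≈ 49.013*I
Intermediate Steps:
O = -23/4 (O = -3/4 + (-4*5)/4 = -3/4 + (1/4)*(-20) = -3/4 - 5 = -23/4 ≈ -5.7500)
l(a) = -23/4
sqrt(-2385 + 3*l(-1)) = sqrt(-2385 + 3*(-23/4)) = sqrt(-2385 - 69/4) = sqrt(-9609/4) = I*sqrt(9609)/2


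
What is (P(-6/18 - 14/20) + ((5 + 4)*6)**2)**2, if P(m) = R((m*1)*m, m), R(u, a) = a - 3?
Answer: 7631594881/900 ≈ 8.4796e+6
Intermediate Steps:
R(u, a) = -3 + a
P(m) = -3 + m
(P(-6/18 - 14/20) + ((5 + 4)*6)**2)**2 = ((-3 + (-6/18 - 14/20)) + ((5 + 4)*6)**2)**2 = ((-3 + (-6*1/18 - 14*1/20)) + (9*6)**2)**2 = ((-3 + (-1/3 - 7/10)) + 54**2)**2 = ((-3 - 31/30) + 2916)**2 = (-121/30 + 2916)**2 = (87359/30)**2 = 7631594881/900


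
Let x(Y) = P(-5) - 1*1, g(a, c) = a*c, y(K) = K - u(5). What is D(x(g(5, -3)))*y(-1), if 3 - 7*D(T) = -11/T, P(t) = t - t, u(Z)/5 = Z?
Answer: 208/7 ≈ 29.714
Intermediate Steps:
u(Z) = 5*Z
y(K) = -25 + K (y(K) = K - 5*5 = K - 1*25 = K - 25 = -25 + K)
P(t) = 0
x(Y) = -1 (x(Y) = 0 - 1*1 = 0 - 1 = -1)
D(T) = 3/7 + 11/(7*T) (D(T) = 3/7 - (-11)/(7*T) = 3/7 + 11/(7*T))
D(x(g(5, -3)))*y(-1) = ((⅐)*(11 + 3*(-1))/(-1))*(-25 - 1) = ((⅐)*(-1)*(11 - 3))*(-26) = ((⅐)*(-1)*8)*(-26) = -8/7*(-26) = 208/7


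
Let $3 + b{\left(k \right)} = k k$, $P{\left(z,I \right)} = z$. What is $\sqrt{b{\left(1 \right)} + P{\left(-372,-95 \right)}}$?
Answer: $i \sqrt{374} \approx 19.339 i$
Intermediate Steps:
$b{\left(k \right)} = -3 + k^{2}$ ($b{\left(k \right)} = -3 + k k = -3 + k^{2}$)
$\sqrt{b{\left(1 \right)} + P{\left(-372,-95 \right)}} = \sqrt{\left(-3 + 1^{2}\right) - 372} = \sqrt{\left(-3 + 1\right) - 372} = \sqrt{-2 - 372} = \sqrt{-374} = i \sqrt{374}$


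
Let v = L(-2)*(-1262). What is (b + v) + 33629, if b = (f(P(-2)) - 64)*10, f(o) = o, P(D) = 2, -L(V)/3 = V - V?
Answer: 33009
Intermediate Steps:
L(V) = 0 (L(V) = -3*(V - V) = -3*0 = 0)
v = 0 (v = 0*(-1262) = 0)
b = -620 (b = (2 - 64)*10 = -62*10 = -620)
(b + v) + 33629 = (-620 + 0) + 33629 = -620 + 33629 = 33009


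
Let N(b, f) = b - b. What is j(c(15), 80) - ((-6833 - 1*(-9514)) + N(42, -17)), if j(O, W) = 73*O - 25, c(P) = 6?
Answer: -2268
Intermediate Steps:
j(O, W) = -25 + 73*O
N(b, f) = 0
j(c(15), 80) - ((-6833 - 1*(-9514)) + N(42, -17)) = (-25 + 73*6) - ((-6833 - 1*(-9514)) + 0) = (-25 + 438) - ((-6833 + 9514) + 0) = 413 - (2681 + 0) = 413 - 1*2681 = 413 - 2681 = -2268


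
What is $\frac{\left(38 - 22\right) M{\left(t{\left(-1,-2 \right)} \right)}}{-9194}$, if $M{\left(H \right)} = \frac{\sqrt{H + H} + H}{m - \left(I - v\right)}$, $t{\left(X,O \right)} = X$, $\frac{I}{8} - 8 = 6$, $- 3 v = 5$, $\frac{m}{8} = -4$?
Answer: $- \frac{24}{2008889} + \frac{24 i \sqrt{2}}{2008889} \approx -1.1947 \cdot 10^{-5} + 1.6895 \cdot 10^{-5} i$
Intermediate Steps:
$m = -32$ ($m = 8 \left(-4\right) = -32$)
$v = - \frac{5}{3}$ ($v = \left(- \frac{1}{3}\right) 5 = - \frac{5}{3} \approx -1.6667$)
$I = 112$ ($I = 64 + 8 \cdot 6 = 64 + 48 = 112$)
$M{\left(H \right)} = - \frac{3 H}{437} - \frac{3 \sqrt{2} \sqrt{H}}{437}$ ($M{\left(H \right)} = \frac{\sqrt{H + H} + H}{-32 - \frac{341}{3}} = \frac{\sqrt{2 H} + H}{-32 - \frac{341}{3}} = \frac{\sqrt{2} \sqrt{H} + H}{-32 - \frac{341}{3}} = \frac{H + \sqrt{2} \sqrt{H}}{- \frac{437}{3}} = \left(H + \sqrt{2} \sqrt{H}\right) \left(- \frac{3}{437}\right) = - \frac{3 H}{437} - \frac{3 \sqrt{2} \sqrt{H}}{437}$)
$\frac{\left(38 - 22\right) M{\left(t{\left(-1,-2 \right)} \right)}}{-9194} = \frac{\left(38 - 22\right) \left(\left(- \frac{3}{437}\right) \left(-1\right) - \frac{3 \sqrt{2} \sqrt{-1}}{437}\right)}{-9194} = 16 \left(\frac{3}{437} - \frac{3 \sqrt{2} i}{437}\right) \left(- \frac{1}{9194}\right) = 16 \left(\frac{3}{437} - \frac{3 i \sqrt{2}}{437}\right) \left(- \frac{1}{9194}\right) = \left(\frac{48}{437} - \frac{48 i \sqrt{2}}{437}\right) \left(- \frac{1}{9194}\right) = - \frac{24}{2008889} + \frac{24 i \sqrt{2}}{2008889}$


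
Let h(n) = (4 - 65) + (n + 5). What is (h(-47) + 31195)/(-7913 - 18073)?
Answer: -5182/4331 ≈ -1.1965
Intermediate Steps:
h(n) = -56 + n (h(n) = -61 + (5 + n) = -56 + n)
(h(-47) + 31195)/(-7913 - 18073) = ((-56 - 47) + 31195)/(-7913 - 18073) = (-103 + 31195)/(-25986) = 31092*(-1/25986) = -5182/4331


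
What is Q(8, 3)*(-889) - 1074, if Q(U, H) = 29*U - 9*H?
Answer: -183319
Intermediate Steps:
Q(U, H) = -9*H + 29*U
Q(8, 3)*(-889) - 1074 = (-9*3 + 29*8)*(-889) - 1074 = (-27 + 232)*(-889) - 1074 = 205*(-889) - 1074 = -182245 - 1074 = -183319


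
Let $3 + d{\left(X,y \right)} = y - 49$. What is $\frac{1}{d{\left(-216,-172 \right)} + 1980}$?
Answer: $\frac{1}{1756} \approx 0.00056948$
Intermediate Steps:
$d{\left(X,y \right)} = -52 + y$ ($d{\left(X,y \right)} = -3 + \left(y - 49\right) = -3 + \left(-49 + y\right) = -52 + y$)
$\frac{1}{d{\left(-216,-172 \right)} + 1980} = \frac{1}{\left(-52 - 172\right) + 1980} = \frac{1}{-224 + 1980} = \frac{1}{1756}$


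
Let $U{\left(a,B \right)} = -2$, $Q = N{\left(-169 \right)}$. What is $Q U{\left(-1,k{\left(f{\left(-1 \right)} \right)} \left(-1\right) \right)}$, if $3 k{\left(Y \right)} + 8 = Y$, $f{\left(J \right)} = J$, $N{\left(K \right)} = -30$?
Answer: $60$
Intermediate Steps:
$Q = -30$
$k{\left(Y \right)} = - \frac{8}{3} + \frac{Y}{3}$
$Q U{\left(-1,k{\left(f{\left(-1 \right)} \right)} \left(-1\right) \right)} = \left(-30\right) \left(-2\right) = 60$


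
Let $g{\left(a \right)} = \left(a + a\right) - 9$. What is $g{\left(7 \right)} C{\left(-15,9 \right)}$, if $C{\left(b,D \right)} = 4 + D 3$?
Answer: $155$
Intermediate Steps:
$C{\left(b,D \right)} = 4 + 3 D$
$g{\left(a \right)} = -9 + 2 a$ ($g{\left(a \right)} = 2 a - 9 = -9 + 2 a$)
$g{\left(7 \right)} C{\left(-15,9 \right)} = \left(-9 + 2 \cdot 7\right) \left(4 + 3 \cdot 9\right) = \left(-9 + 14\right) \left(4 + 27\right) = 5 \cdot 31 = 155$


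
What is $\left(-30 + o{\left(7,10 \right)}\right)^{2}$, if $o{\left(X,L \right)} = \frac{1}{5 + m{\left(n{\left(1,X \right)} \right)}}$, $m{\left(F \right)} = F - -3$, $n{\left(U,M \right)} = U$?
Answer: $\frac{72361}{81} \approx 893.35$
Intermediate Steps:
$m{\left(F \right)} = 3 + F$ ($m{\left(F \right)} = F + 3 = 3 + F$)
$o{\left(X,L \right)} = \frac{1}{9}$ ($o{\left(X,L \right)} = \frac{1}{5 + \left(3 + 1\right)} = \frac{1}{5 + 4} = \frac{1}{9}$)
$\left(-30 + o{\left(7,10 \right)}\right)^{2} = \left(-30 + \frac{1}{9}\right)^{2} = \left(- \frac{269}{9}\right)^{2} = \frac{72361}{81}$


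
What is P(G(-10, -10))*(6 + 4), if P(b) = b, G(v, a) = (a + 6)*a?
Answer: 400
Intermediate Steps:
G(v, a) = a*(6 + a) (G(v, a) = (6 + a)*a = a*(6 + a))
P(G(-10, -10))*(6 + 4) = (-10*(6 - 10))*(6 + 4) = -10*(-4)*10 = 40*10 = 400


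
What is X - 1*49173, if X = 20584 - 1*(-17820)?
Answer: -10769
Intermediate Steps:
X = 38404 (X = 20584 + 17820 = 38404)
X - 1*49173 = 38404 - 1*49173 = 38404 - 49173 = -10769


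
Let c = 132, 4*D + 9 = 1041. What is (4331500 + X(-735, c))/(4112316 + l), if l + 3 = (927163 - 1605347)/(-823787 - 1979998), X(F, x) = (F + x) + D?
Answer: 12143627421675/11530042182889 ≈ 1.0532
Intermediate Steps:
D = 258 (D = -9/4 + (¼)*1041 = -9/4 + 1041/4 = 258)
X(F, x) = 258 + F + x (X(F, x) = (F + x) + 258 = 258 + F + x)
l = -7733171/2803785 (l = -3 + (927163 - 1605347)/(-823787 - 1979998) = -3 - 678184/(-2803785) = -3 - 678184*(-1/2803785) = -3 + 678184/2803785 = -7733171/2803785 ≈ -2.7581)
(4331500 + X(-735, c))/(4112316 + l) = (4331500 + (258 - 735 + 132))/(4112316 - 7733171/2803785) = (4331500 - 345)/(11530042182889/2803785) = 4331155*(2803785/11530042182889) = 12143627421675/11530042182889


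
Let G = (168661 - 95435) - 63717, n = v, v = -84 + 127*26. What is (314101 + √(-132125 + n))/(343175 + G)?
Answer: 314101/352684 + 3*I*√14323/352684 ≈ 0.8906 + 0.001018*I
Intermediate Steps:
v = 3218 (v = -84 + 3302 = 3218)
n = 3218
G = 9509 (G = 73226 - 63717 = 9509)
(314101 + √(-132125 + n))/(343175 + G) = (314101 + √(-132125 + 3218))/(343175 + 9509) = (314101 + √(-128907))/352684 = (314101 + 3*I*√14323)*(1/352684) = 314101/352684 + 3*I*√14323/352684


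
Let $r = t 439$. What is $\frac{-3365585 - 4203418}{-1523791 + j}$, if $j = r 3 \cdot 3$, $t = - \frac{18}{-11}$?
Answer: $\frac{6404541}{1283891} \approx 4.9884$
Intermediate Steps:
$t = \frac{18}{11}$ ($t = \left(-18\right) \left(- \frac{1}{11}\right) = \frac{18}{11} \approx 1.6364$)
$r = \frac{7902}{11}$ ($r = \frac{18}{11} \cdot 439 = \frac{7902}{11} \approx 718.36$)
$j = \frac{71118}{11}$ ($j = \frac{7902 \cdot 3 \cdot 3}{11} = \frac{7902}{11} \cdot 9 = \frac{71118}{11} \approx 6465.3$)
$\frac{-3365585 - 4203418}{-1523791 + j} = \frac{-3365585 - 4203418}{-1523791 + \frac{71118}{11}} = - \frac{7569003}{- \frac{16690583}{11}} = \left(-7569003\right) \left(- \frac{11}{16690583}\right) = \frac{6404541}{1283891}$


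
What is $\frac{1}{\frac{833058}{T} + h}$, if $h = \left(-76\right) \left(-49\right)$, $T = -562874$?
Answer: $\frac{281437}{1047654859} \approx 0.00026864$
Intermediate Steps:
$h = 3724$
$\frac{1}{\frac{833058}{T} + h} = \frac{1}{\frac{833058}{-562874} + 3724} = \frac{1}{833058 \left(- \frac{1}{562874}\right) + 3724} = \frac{1}{- \frac{416529}{281437} + 3724} = \frac{1}{\frac{1047654859}{281437}} = \frac{281437}{1047654859}$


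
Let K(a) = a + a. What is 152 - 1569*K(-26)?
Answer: 81740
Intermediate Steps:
K(a) = 2*a
152 - 1569*K(-26) = 152 - 3138*(-26) = 152 - 1569*(-52) = 152 + 81588 = 81740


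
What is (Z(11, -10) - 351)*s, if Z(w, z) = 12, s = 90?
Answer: -30510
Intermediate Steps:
(Z(11, -10) - 351)*s = (12 - 351)*90 = -339*90 = -30510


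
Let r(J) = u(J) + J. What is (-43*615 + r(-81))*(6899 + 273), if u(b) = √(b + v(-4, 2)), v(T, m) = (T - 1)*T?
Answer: -190244472 + 7172*I*√61 ≈ -1.9024e+8 + 56015.0*I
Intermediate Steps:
v(T, m) = T*(-1 + T) (v(T, m) = (-1 + T)*T = T*(-1 + T))
u(b) = √(20 + b) (u(b) = √(b - 4*(-1 - 4)) = √(b - 4*(-5)) = √(b + 20) = √(20 + b))
r(J) = J + √(20 + J) (r(J) = √(20 + J) + J = J + √(20 + J))
(-43*615 + r(-81))*(6899 + 273) = (-43*615 + (-81 + √(20 - 81)))*(6899 + 273) = (-26445 + (-81 + √(-61)))*7172 = (-26445 + (-81 + I*√61))*7172 = (-26526 + I*√61)*7172 = -190244472 + 7172*I*√61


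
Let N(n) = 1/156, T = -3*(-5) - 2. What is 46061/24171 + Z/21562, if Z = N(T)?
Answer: 51644706721/27101105304 ≈ 1.9056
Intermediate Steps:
T = 13 (T = 15 - 2 = 13)
N(n) = 1/156
Z = 1/156 ≈ 0.0064103
46061/24171 + Z/21562 = 46061/24171 + (1/156)/21562 = 46061*(1/24171) + (1/156)*(1/21562) = 46061/24171 + 1/3363672 = 51644706721/27101105304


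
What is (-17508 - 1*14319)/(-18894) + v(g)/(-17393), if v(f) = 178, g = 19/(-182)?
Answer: 183401293/109541114 ≈ 1.6743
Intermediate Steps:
g = -19/182 (g = 19*(-1/182) = -19/182 ≈ -0.10440)
(-17508 - 1*14319)/(-18894) + v(g)/(-17393) = (-17508 - 1*14319)/(-18894) + 178/(-17393) = (-17508 - 14319)*(-1/18894) + 178*(-1/17393) = -31827*(-1/18894) - 178/17393 = 10609/6298 - 178/17393 = 183401293/109541114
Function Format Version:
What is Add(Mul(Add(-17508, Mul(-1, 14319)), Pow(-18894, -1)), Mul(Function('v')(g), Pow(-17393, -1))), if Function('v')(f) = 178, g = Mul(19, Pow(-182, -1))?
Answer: Rational(183401293, 109541114) ≈ 1.6743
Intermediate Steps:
g = Rational(-19, 182) (g = Mul(19, Rational(-1, 182)) = Rational(-19, 182) ≈ -0.10440)
Add(Mul(Add(-17508, Mul(-1, 14319)), Pow(-18894, -1)), Mul(Function('v')(g), Pow(-17393, -1))) = Add(Mul(Add(-17508, Mul(-1, 14319)), Pow(-18894, -1)), Mul(178, Pow(-17393, -1))) = Add(Mul(Add(-17508, -14319), Rational(-1, 18894)), Mul(178, Rational(-1, 17393))) = Add(Mul(-31827, Rational(-1, 18894)), Rational(-178, 17393)) = Add(Rational(10609, 6298), Rational(-178, 17393)) = Rational(183401293, 109541114)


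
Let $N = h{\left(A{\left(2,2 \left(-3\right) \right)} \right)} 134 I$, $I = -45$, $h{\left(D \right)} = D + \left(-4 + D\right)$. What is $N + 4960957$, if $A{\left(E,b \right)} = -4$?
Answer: $5033317$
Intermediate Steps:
$h{\left(D \right)} = -4 + 2 D$
$N = 72360$ ($N = \left(-4 + 2 \left(-4\right)\right) 134 \left(-45\right) = \left(-4 - 8\right) 134 \left(-45\right) = \left(-12\right) 134 \left(-45\right) = \left(-1608\right) \left(-45\right) = 72360$)
$N + 4960957 = 72360 + 4960957 = 5033317$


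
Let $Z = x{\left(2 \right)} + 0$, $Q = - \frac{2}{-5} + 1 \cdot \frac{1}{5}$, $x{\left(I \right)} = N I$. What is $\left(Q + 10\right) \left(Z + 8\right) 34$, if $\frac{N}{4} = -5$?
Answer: $- \frac{57664}{5} \approx -11533.0$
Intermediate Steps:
$N = -20$ ($N = 4 \left(-5\right) = -20$)
$x{\left(I \right)} = - 20 I$
$Q = \frac{3}{5}$ ($Q = \left(-2\right) \left(- \frac{1}{5}\right) + 1 \cdot \frac{1}{5} = \frac{2}{5} + \frac{1}{5} = \frac{3}{5} \approx 0.6$)
$Z = -40$ ($Z = \left(-20\right) 2 + 0 = -40 + 0 = -40$)
$\left(Q + 10\right) \left(Z + 8\right) 34 = \left(\frac{3}{5} + 10\right) \left(-40 + 8\right) 34 = \frac{53}{5} \left(-32\right) 34 = \left(- \frac{1696}{5}\right) 34 = - \frac{57664}{5}$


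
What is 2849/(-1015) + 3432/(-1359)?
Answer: -350251/65685 ≈ -5.3323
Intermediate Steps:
2849/(-1015) + 3432/(-1359) = 2849*(-1/1015) + 3432*(-1/1359) = -407/145 - 1144/453 = -350251/65685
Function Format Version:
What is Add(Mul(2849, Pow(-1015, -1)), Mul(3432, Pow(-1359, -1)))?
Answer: Rational(-350251, 65685) ≈ -5.3323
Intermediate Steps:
Add(Mul(2849, Pow(-1015, -1)), Mul(3432, Pow(-1359, -1))) = Add(Mul(2849, Rational(-1, 1015)), Mul(3432, Rational(-1, 1359))) = Add(Rational(-407, 145), Rational(-1144, 453)) = Rational(-350251, 65685)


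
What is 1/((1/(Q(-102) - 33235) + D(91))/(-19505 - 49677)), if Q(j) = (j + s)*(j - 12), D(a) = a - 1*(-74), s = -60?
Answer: -510805297/1218277 ≈ -419.29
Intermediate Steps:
D(a) = 74 + a (D(a) = a + 74 = 74 + a)
Q(j) = (-60 + j)*(-12 + j) (Q(j) = (j - 60)*(j - 12) = (-60 + j)*(-12 + j))
1/((1/(Q(-102) - 33235) + D(91))/(-19505 - 49677)) = 1/((1/((720 + (-102)² - 72*(-102)) - 33235) + (74 + 91))/(-19505 - 49677)) = 1/((1/((720 + 10404 + 7344) - 33235) + 165)/(-69182)) = 1/((1/(18468 - 33235) + 165)*(-1/69182)) = 1/((1/(-14767) + 165)*(-1/69182)) = 1/((-1/14767 + 165)*(-1/69182)) = 1/((2436554/14767)*(-1/69182)) = 1/(-1218277/510805297) = -510805297/1218277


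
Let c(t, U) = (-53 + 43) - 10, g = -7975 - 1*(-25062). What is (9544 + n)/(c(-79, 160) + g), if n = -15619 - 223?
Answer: -6298/17067 ≈ -0.36902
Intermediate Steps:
n = -15842
g = 17087 (g = -7975 + 25062 = 17087)
c(t, U) = -20 (c(t, U) = -10 - 10 = -20)
(9544 + n)/(c(-79, 160) + g) = (9544 - 15842)/(-20 + 17087) = -6298/17067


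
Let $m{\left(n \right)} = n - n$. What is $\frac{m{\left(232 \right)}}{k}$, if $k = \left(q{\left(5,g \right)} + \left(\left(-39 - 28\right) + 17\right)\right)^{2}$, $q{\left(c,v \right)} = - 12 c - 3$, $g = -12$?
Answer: $0$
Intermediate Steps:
$q{\left(c,v \right)} = -3 - 12 c$
$k = 12769$ ($k = \left(\left(-3 - 60\right) + \left(\left(-39 - 28\right) + 17\right)\right)^{2} = \left(\left(-3 - 60\right) + \left(-67 + 17\right)\right)^{2} = \left(-63 - 50\right)^{2} = \left(-113\right)^{2} = 12769$)
$m{\left(n \right)} = 0$
$\frac{m{\left(232 \right)}}{k} = \frac{0}{12769} = 0 \cdot \frac{1}{12769} = 0$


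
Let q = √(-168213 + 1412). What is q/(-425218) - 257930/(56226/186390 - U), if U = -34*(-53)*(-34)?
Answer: -8012595450/1903299791 - I*√166801/425218 ≈ -4.2098 - 0.00096048*I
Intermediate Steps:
q = I*√166801 (q = √(-166801) = I*√166801 ≈ 408.41*I)
U = -61268 (U = 1802*(-34) = -61268)
q/(-425218) - 257930/(56226/186390 - U) = (I*√166801)/(-425218) - 257930/(56226/186390 - 1*(-61268)) = (I*√166801)*(-1/425218) - 257930/(56226*(1/186390) + 61268) = -I*√166801/425218 - 257930/(9371/31065 + 61268) = -I*√166801/425218 - 257930/1903299791/31065 = -I*√166801/425218 - 257930*31065/1903299791 = -I*√166801/425218 - 8012595450/1903299791 = -8012595450/1903299791 - I*√166801/425218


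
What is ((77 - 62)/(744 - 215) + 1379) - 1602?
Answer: -117952/529 ≈ -222.97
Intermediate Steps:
((77 - 62)/(744 - 215) + 1379) - 1602 = (15/529 + 1379) - 1602 = 729506/529 - 1602 = -117952/529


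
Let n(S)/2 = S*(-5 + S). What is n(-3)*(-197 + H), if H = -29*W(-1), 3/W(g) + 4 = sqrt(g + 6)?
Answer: -87312/11 + 4176*sqrt(5)/11 ≈ -7088.6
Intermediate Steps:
W(g) = 3/(-4 + sqrt(6 + g)) (W(g) = 3/(-4 + sqrt(g + 6)) = 3/(-4 + sqrt(6 + g)))
n(S) = 2*S*(-5 + S) (n(S) = 2*(S*(-5 + S)) = 2*S*(-5 + S))
H = -87/(-4 + sqrt(5)) (H = -87/(-4 + sqrt(6 - 1)) = -87/(-4 + sqrt(5)) ≈ 49.322)
n(-3)*(-197 + H) = (2*(-3)*(-5 - 3))*(-197 + (348/11 + 87*sqrt(5)/11)) = (2*(-3)*(-8))*(-1819/11 + 87*sqrt(5)/11) = 48*(-1819/11 + 87*sqrt(5)/11) = -87312/11 + 4176*sqrt(5)/11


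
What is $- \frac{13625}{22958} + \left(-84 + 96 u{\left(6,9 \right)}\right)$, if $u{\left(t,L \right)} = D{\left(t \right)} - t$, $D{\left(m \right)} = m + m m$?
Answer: $\frac{77400751}{22958} \approx 3371.4$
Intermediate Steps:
$D{\left(m \right)} = m + m^{2}$
$u{\left(t,L \right)} = - t + t \left(1 + t\right)$ ($u{\left(t,L \right)} = t \left(1 + t\right) - t = - t + t \left(1 + t\right)$)
$- \frac{13625}{22958} + \left(-84 + 96 u{\left(6,9 \right)}\right) = - \frac{13625}{22958} - \left(84 - 96 \cdot 6^{2}\right) = \left(-13625\right) \frac{1}{22958} + \left(-84 + 96 \cdot 36\right) = - \frac{13625}{22958} + \left(-84 + 3456\right) = - \frac{13625}{22958} + 3372 = \frac{77400751}{22958}$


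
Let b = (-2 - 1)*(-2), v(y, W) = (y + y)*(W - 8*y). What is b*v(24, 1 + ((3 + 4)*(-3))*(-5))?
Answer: -24768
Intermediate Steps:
v(y, W) = 2*y*(W - 8*y) (v(y, W) = (2*y)*(W - 8*y) = 2*y*(W - 8*y))
b = 6 (b = -3*(-2) = 6)
b*v(24, 1 + ((3 + 4)*(-3))*(-5)) = 6*(2*24*((1 + ((3 + 4)*(-3))*(-5)) - 8*24)) = 6*(2*24*((1 + (7*(-3))*(-5)) - 192)) = 6*(2*24*((1 - 21*(-5)) - 192)) = 6*(2*24*((1 + 105) - 192)) = 6*(2*24*(106 - 192)) = 6*(2*24*(-86)) = 6*(-4128) = -24768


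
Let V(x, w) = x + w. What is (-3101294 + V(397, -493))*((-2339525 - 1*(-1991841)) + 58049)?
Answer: 898271092650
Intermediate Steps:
V(x, w) = w + x
(-3101294 + V(397, -493))*((-2339525 - 1*(-1991841)) + 58049) = (-3101294 + (-493 + 397))*((-2339525 - 1*(-1991841)) + 58049) = (-3101294 - 96)*((-2339525 + 1991841) + 58049) = -3101390*(-347684 + 58049) = -3101390*(-289635) = 898271092650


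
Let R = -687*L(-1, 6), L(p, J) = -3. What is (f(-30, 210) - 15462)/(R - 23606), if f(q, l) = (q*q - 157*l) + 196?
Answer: 47336/21545 ≈ 2.1971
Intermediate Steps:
f(q, l) = 196 + q² - 157*l (f(q, l) = (q² - 157*l) + 196 = 196 + q² - 157*l)
R = 2061 (R = -687*(-3) = 2061)
(f(-30, 210) - 15462)/(R - 23606) = ((196 + (-30)² - 157*210) - 15462)/(2061 - 23606) = ((196 + 900 - 32970) - 15462)/(-21545) = (-31874 - 15462)*(-1/21545) = -47336*(-1/21545) = 47336/21545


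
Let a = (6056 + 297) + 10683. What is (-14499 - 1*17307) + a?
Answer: -14770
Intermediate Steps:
a = 17036 (a = 6353 + 10683 = 17036)
(-14499 - 1*17307) + a = (-14499 - 1*17307) + 17036 = (-14499 - 17307) + 17036 = -31806 + 17036 = -14770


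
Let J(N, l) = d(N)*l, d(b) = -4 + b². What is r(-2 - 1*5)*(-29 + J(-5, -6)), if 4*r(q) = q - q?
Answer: 0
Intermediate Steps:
r(q) = 0 (r(q) = (q - q)/4 = (¼)*0 = 0)
J(N, l) = l*(-4 + N²) (J(N, l) = (-4 + N²)*l = l*(-4 + N²))
r(-2 - 1*5)*(-29 + J(-5, -6)) = 0*(-29 - 6*(-4 + (-5)²)) = 0*(-29 - 6*(-4 + 25)) = 0*(-29 - 6*21) = 0*(-29 - 126) = 0*(-155) = 0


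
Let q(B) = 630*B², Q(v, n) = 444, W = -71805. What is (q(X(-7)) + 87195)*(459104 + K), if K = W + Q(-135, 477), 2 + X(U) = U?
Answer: 53595776175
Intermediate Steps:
X(U) = -2 + U
K = -71361 (K = -71805 + 444 = -71361)
(q(X(-7)) + 87195)*(459104 + K) = (630*(-2 - 7)² + 87195)*(459104 - 71361) = (630*(-9)² + 87195)*387743 = (630*81 + 87195)*387743 = (51030 + 87195)*387743 = 138225*387743 = 53595776175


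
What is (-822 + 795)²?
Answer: 729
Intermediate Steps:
(-822 + 795)² = (-27)² = 729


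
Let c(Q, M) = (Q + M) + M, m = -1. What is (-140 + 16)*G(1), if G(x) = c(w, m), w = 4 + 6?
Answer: -992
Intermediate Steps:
w = 10
c(Q, M) = Q + 2*M (c(Q, M) = (M + Q) + M = Q + 2*M)
G(x) = 8 (G(x) = 10 + 2*(-1) = 10 - 2 = 8)
(-140 + 16)*G(1) = (-140 + 16)*8 = -124*8 = -992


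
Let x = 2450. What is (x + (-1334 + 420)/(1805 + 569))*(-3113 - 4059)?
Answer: -20853974196/1187 ≈ -1.7569e+7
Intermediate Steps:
(x + (-1334 + 420)/(1805 + 569))*(-3113 - 4059) = (2450 + (-1334 + 420)/(1805 + 569))*(-3113 - 4059) = (2450 - 914/2374)*(-7172) = (2450 - 914*1/2374)*(-7172) = (2450 - 457/1187)*(-7172) = (2907693/1187)*(-7172) = -20853974196/1187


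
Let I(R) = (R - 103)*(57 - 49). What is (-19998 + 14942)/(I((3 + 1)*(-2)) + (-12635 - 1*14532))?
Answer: 5056/28055 ≈ 0.18022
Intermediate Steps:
I(R) = -824 + 8*R (I(R) = (-103 + R)*8 = -824 + 8*R)
(-19998 + 14942)/(I((3 + 1)*(-2)) + (-12635 - 1*14532)) = (-19998 + 14942)/((-824 + 8*((3 + 1)*(-2))) + (-12635 - 1*14532)) = -5056/((-824 + 8*(4*(-2))) + (-12635 - 14532)) = -5056/((-824 + 8*(-8)) - 27167) = -5056/((-824 - 64) - 27167) = -5056/(-888 - 27167) = -5056/(-28055) = -5056*(-1/28055) = 5056/28055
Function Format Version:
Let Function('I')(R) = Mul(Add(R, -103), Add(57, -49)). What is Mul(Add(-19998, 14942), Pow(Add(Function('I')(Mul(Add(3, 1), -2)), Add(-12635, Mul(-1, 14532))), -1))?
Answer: Rational(5056, 28055) ≈ 0.18022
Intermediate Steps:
Function('I')(R) = Add(-824, Mul(8, R)) (Function('I')(R) = Mul(Add(-103, R), 8) = Add(-824, Mul(8, R)))
Mul(Add(-19998, 14942), Pow(Add(Function('I')(Mul(Add(3, 1), -2)), Add(-12635, Mul(-1, 14532))), -1)) = Mul(Add(-19998, 14942), Pow(Add(Add(-824, Mul(8, Mul(Add(3, 1), -2))), Add(-12635, Mul(-1, 14532))), -1)) = Mul(-5056, Pow(Add(Add(-824, Mul(8, Mul(4, -2))), Add(-12635, -14532)), -1)) = Mul(-5056, Pow(Add(Add(-824, Mul(8, -8)), -27167), -1)) = Mul(-5056, Pow(Add(Add(-824, -64), -27167), -1)) = Mul(-5056, Pow(Add(-888, -27167), -1)) = Mul(-5056, Pow(-28055, -1)) = Mul(-5056, Rational(-1, 28055)) = Rational(5056, 28055)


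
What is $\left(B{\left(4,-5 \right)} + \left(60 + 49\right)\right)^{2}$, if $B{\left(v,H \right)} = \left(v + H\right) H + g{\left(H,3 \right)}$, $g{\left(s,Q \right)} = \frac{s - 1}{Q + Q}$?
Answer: $12769$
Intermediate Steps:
$g{\left(s,Q \right)} = \frac{-1 + s}{2 Q}$
$B{\left(v,H \right)} = - \frac{1}{6} + \frac{H}{6} + H \left(H + v\right)$ ($B{\left(v,H \right)} = \left(v + H\right) H + \frac{-1 + H}{2 \cdot 3} = \left(H + v\right) H + \frac{1}{2} \cdot \frac{1}{3} \left(-1 + H\right) = H \left(H + v\right) + \left(- \frac{1}{6} + \frac{H}{6}\right) = - \frac{1}{6} + \frac{H}{6} + H \left(H + v\right)$)
$\left(B{\left(4,-5 \right)} + \left(60 + 49\right)\right)^{2} = \left(\left(- \frac{1}{6} + \left(-5\right)^{2} + \frac{1}{6} \left(-5\right) - 20\right) + \left(60 + 49\right)\right)^{2} = \left(\left(- \frac{1}{6} + 25 - \frac{5}{6} - 20\right) + 109\right)^{2} = \left(4 + 109\right)^{2} = 113^{2} = 12769$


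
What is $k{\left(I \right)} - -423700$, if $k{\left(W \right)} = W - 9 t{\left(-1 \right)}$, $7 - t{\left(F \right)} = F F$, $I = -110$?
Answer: $423536$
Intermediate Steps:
$t{\left(F \right)} = 7 - F^{2}$ ($t{\left(F \right)} = 7 - F F = 7 - F^{2}$)
$k{\left(W \right)} = -54 + W$ ($k{\left(W \right)} = W - 9 \left(7 - \left(-1\right)^{2}\right) = W - 9 \left(7 - 1\right) = W - 54 = -54 + W$)
$k{\left(I \right)} - -423700 = \left(-54 - 110\right) - -423700 = -164 + 423700 = 423536$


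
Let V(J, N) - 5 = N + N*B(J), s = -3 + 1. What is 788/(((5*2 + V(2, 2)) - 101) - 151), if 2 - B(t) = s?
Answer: -788/227 ≈ -3.4714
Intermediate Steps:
s = -2
B(t) = 4 (B(t) = 2 - 1*(-2) = 2 + 2 = 4)
V(J, N) = 5 + 5*N (V(J, N) = 5 + (N + N*4) = 5 + (N + 4*N) = 5 + 5*N)
788/(((5*2 + V(2, 2)) - 101) - 151) = 788/(((5*2 + (5 + 5*2)) - 101) - 151) = 788/(((10 + (5 + 10)) - 101) - 151) = 788/(((10 + 15) - 101) - 151) = 788/((25 - 101) - 151) = 788/(-76 - 151) = 788/(-227) = 788*(-1/227) = -788/227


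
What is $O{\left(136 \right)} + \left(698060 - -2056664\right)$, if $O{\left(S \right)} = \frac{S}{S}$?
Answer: $2754725$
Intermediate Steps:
$O{\left(S \right)} = 1$
$O{\left(136 \right)} + \left(698060 - -2056664\right) = 1 + \left(698060 - -2056664\right) = 1 + \left(698060 + 2056664\right) = 1 + 2754724 = 2754725$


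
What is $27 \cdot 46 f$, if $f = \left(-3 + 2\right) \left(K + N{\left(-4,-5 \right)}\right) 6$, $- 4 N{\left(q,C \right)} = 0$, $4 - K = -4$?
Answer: $-59616$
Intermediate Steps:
$K = 8$ ($K = 4 - -4 = 4 + 4 = 8$)
$N{\left(q,C \right)} = 0$ ($N{\left(q,C \right)} = \left(- \frac{1}{4}\right) 0 = 0$)
$f = -48$ ($f = \left(-3 + 2\right) \left(8 + 0\right) 6 = - 8 \cdot 6 = \left(-1\right) 48 = -48$)
$27 \cdot 46 f = 27 \cdot 46 \left(-48\right) = 1242 \left(-48\right) = -59616$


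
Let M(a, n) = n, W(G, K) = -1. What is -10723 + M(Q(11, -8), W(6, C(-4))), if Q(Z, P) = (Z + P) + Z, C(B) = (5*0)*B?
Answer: -10724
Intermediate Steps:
C(B) = 0 (C(B) = 0*B = 0)
Q(Z, P) = P + 2*Z (Q(Z, P) = (P + Z) + Z = P + 2*Z)
-10723 + M(Q(11, -8), W(6, C(-4))) = -10723 - 1 = -10724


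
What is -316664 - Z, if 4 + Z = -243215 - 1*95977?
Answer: 22532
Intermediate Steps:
Z = -339196 (Z = -4 + (-243215 - 1*95977) = -4 + (-243215 - 95977) = -4 - 339192 = -339196)
-316664 - Z = -316664 - 1*(-339196) = -316664 + 339196 = 22532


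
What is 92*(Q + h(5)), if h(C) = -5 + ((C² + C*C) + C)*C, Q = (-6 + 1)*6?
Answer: 22080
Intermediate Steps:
Q = -30 (Q = -5*6 = -30)
h(C) = -5 + C*(C + 2*C²) (h(C) = -5 + ((C² + C²) + C)*C = -5 + (2*C² + C)*C = -5 + (C + 2*C²)*C = -5 + C*(C + 2*C²))
92*(Q + h(5)) = 92*(-30 + (-5 + 5² + 2*5³)) = 92*(-30 + (-5 + 25 + 2*125)) = 92*(-30 + (-5 + 25 + 250)) = 92*(-30 + 270) = 92*240 = 22080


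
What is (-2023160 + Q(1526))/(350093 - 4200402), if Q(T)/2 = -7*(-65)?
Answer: 2022250/3850309 ≈ 0.52522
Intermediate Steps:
Q(T) = 910 (Q(T) = 2*(-7*(-65)) = 2*455 = 910)
(-2023160 + Q(1526))/(350093 - 4200402) = (-2023160 + 910)/(350093 - 4200402) = -2022250/(-3850309) = -2022250*(-1/3850309) = 2022250/3850309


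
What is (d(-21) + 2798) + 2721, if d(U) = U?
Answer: 5498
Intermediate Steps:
(d(-21) + 2798) + 2721 = (-21 + 2798) + 2721 = 2777 + 2721 = 5498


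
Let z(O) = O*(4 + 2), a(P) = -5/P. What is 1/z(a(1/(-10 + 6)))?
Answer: 1/120 ≈ 0.0083333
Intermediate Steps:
z(O) = 6*O (z(O) = O*6 = 6*O)
1/z(a(1/(-10 + 6))) = 1/(6*(-5/(1/(-10 + 6)))) = 1/(6*(-5/(1/(-4)))) = 1/(6*(-5/(-¼))) = 1/(6*(-5*(-4))) = 1/(6*20) = 1/120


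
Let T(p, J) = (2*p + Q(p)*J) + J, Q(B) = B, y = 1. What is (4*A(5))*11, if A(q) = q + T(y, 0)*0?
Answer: 220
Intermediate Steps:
T(p, J) = J + 2*p + J*p (T(p, J) = (2*p + p*J) + J = (2*p + J*p) + J = J + 2*p + J*p)
A(q) = q (A(q) = q + (0 + 2*1 + 0*1)*0 = q + (0 + 2 + 0)*0 = q + 2*0 = q + 0 = q)
(4*A(5))*11 = (4*5)*11 = 20*11 = 220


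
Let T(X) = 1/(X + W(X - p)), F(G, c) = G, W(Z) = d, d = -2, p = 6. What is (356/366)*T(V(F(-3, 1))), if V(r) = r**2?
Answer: 178/1281 ≈ 0.13895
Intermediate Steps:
W(Z) = -2
T(X) = 1/(-2 + X) (T(X) = 1/(X - 2) = 1/(-2 + X))
(356/366)*T(V(F(-3, 1))) = (356/366)/(-2 + (-3)**2) = (356*(1/366))/(-2 + 9) = (178/183)/7 = (178/183)*(1/7) = 178/1281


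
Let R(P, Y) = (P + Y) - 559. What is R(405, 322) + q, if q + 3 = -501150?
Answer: -500985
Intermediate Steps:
R(P, Y) = -559 + P + Y
q = -501153 (q = -3 - 501150 = -501153)
R(405, 322) + q = (-559 + 405 + 322) - 501153 = 168 - 501153 = -500985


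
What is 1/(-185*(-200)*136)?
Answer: 1/5032000 ≈ 1.9873e-7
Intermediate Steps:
1/(-185*(-200)*136) = 1/(37000*136) = 1/5032000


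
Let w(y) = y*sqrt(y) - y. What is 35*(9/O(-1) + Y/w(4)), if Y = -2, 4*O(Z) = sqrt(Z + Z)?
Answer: -35/2 - 630*I*sqrt(2) ≈ -17.5 - 890.95*I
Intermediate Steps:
O(Z) = sqrt(2)*sqrt(Z)/4 (O(Z) = sqrt(Z + Z)/4 = sqrt(2*Z)/4 = (sqrt(2)*sqrt(Z))/4 = sqrt(2)*sqrt(Z)/4)
w(y) = y**(3/2) - y
35*(9/O(-1) + Y/w(4)) = 35*(9/((sqrt(2)*sqrt(-1)/4)) - 2/(4**(3/2) - 1*4)) = 35*(9/((sqrt(2)*I/4)) - 2/(8 - 4)) = 35*(9/((I*sqrt(2)/4)) - 2/4) = 35*(9*(-2*I*sqrt(2)) - 2*1/4) = 35*(-18*I*sqrt(2) - 1/2) = 35*(-1/2 - 18*I*sqrt(2)) = -35/2 - 630*I*sqrt(2)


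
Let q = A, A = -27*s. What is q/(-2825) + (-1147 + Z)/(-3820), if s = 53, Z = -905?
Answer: 563166/539575 ≈ 1.0437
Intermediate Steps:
A = -1431 (A = -27*53 = -1431)
q = -1431
q/(-2825) + (-1147 + Z)/(-3820) = -1431/(-2825) + (-1147 - 905)/(-3820) = -1431*(-1/2825) - 2052*(-1/3820) = 1431/2825 + 513/955 = 563166/539575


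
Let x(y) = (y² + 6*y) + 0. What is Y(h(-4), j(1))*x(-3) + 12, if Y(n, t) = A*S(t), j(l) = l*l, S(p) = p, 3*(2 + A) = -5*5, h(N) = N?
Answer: 105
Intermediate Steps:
A = -31/3 (A = -2 + (-5*5)/3 = -2 + (⅓)*(-25) = -2 - 25/3 = -31/3 ≈ -10.333)
j(l) = l²
Y(n, t) = -31*t/3
x(y) = y² + 6*y
Y(h(-4), j(1))*x(-3) + 12 = (-31/3*1²)*(-3*(6 - 3)) + 12 = (-31/3*1)*(-3*3) + 12 = -31/3*(-9) + 12 = 93 + 12 = 105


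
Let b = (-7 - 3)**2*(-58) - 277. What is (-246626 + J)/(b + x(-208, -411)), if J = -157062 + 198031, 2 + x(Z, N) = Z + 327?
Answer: 205657/5960 ≈ 34.506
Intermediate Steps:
b = -6077 (b = (-10)**2*(-58) - 277 = 100*(-58) - 277 = -5800 - 277 = -6077)
x(Z, N) = 325 + Z (x(Z, N) = -2 + (Z + 327) = -2 + (327 + Z) = 325 + Z)
J = 40969
(-246626 + J)/(b + x(-208, -411)) = (-246626 + 40969)/(-6077 + (325 - 208)) = -205657/(-6077 + 117) = -205657/(-5960) = -205657*(-1/5960) = 205657/5960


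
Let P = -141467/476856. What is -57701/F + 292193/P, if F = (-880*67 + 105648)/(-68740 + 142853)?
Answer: -7110193761521575/6604811296 ≈ -1.0765e+6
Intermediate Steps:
P = -141467/476856 (P = -141467*1/476856 = -141467/476856 ≈ -0.29667)
F = 46688/74113 (F = (-58960 + 105648)/74113 = 46688*(1/74113) = 46688/74113 ≈ 0.62996)
-57701/F + 292193/P = -57701/46688/74113 + 292193/(-141467/476856) = -57701*74113/46688 + 292193*(-476856/141467) = -4276394213/46688 - 139333985208/141467 = -7110193761521575/6604811296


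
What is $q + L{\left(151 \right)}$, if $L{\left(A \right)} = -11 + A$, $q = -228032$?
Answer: $-227892$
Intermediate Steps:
$q + L{\left(151 \right)} = -228032 + \left(-11 + 151\right) = -228032 + 140 = -227892$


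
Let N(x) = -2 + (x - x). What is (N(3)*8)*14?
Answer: -224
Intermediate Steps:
N(x) = -2 (N(x) = -2 + 0 = -2)
(N(3)*8)*14 = -2*8*14 = -16*14 = -224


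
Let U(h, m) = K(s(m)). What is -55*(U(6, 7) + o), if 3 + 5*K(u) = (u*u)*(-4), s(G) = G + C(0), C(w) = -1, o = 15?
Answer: 792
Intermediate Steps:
s(G) = -1 + G (s(G) = G - 1 = -1 + G)
K(u) = -⅗ - 4*u²/5 (K(u) = -⅗ + ((u*u)*(-4))/5 = -⅗ + (u²*(-4))/5 = -⅗ + (-4*u²)/5 = -⅗ - 4*u²/5)
U(h, m) = -⅗ - 4*(-1 + m)²/5
-55*(U(6, 7) + o) = -55*((-⅗ - 4*(-1 + 7)²/5) + 15) = -55*((-⅗ - ⅘*6²) + 15) = -55*((-⅗ - ⅘*36) + 15) = -55*((-⅗ - 144/5) + 15) = -55*(-147/5 + 15) = -55*(-72)/5 = -1*(-792) = 792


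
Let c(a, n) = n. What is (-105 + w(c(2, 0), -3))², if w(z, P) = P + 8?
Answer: 10000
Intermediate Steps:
w(z, P) = 8 + P
(-105 + w(c(2, 0), -3))² = (-105 + (8 - 3))² = (-105 + 5)² = (-100)² = 10000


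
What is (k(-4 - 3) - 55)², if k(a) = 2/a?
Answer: 149769/49 ≈ 3056.5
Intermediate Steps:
(k(-4 - 3) - 55)² = (2/(-4 - 3) - 55)² = (2/(-7) - 55)² = (2*(-⅐) - 55)² = (-2/7 - 55)² = (-387/7)² = 149769/49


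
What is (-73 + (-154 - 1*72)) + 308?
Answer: 9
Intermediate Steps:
(-73 + (-154 - 1*72)) + 308 = (-73 + (-154 - 72)) + 308 = (-73 - 226) + 308 = -299 + 308 = 9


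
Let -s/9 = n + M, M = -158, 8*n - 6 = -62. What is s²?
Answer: 2205225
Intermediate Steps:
n = -7 (n = ¾ + (⅛)*(-62) = ¾ - 31/4 = -7)
s = 1485 (s = -9*(-7 - 158) = -9*(-165) = 1485)
s² = 1485² = 2205225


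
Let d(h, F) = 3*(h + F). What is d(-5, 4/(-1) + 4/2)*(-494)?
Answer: 10374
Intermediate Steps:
d(h, F) = 3*F + 3*h (d(h, F) = 3*(F + h) = 3*F + 3*h)
d(-5, 4/(-1) + 4/2)*(-494) = (3*(4/(-1) + 4/2) + 3*(-5))*(-494) = (3*(4*(-1) + 4*(½)) - 15)*(-494) = (3*(-4 + 2) - 15)*(-494) = (3*(-2) - 15)*(-494) = (-6 - 15)*(-494) = -21*(-494) = 10374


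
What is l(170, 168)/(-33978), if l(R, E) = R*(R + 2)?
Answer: -14620/16989 ≈ -0.86056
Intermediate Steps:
l(R, E) = R*(2 + R)
l(170, 168)/(-33978) = (170*(2 + 170))/(-33978) = (170*172)*(-1/33978) = 29240*(-1/33978) = -14620/16989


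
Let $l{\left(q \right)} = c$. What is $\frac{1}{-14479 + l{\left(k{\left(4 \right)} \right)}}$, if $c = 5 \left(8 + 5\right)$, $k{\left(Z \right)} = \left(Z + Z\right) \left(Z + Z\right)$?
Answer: $- \frac{1}{14414} \approx -6.9377 \cdot 10^{-5}$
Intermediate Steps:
$k{\left(Z \right)} = 4 Z^{2}$ ($k{\left(Z \right)} = 2 Z 2 Z = 4 Z^{2}$)
$c = 65$ ($c = 5 \cdot 13 = 65$)
$l{\left(q \right)} = 65$
$\frac{1}{-14479 + l{\left(k{\left(4 \right)} \right)}} = \frac{1}{-14479 + 65} = \frac{1}{-14414} = - \frac{1}{14414}$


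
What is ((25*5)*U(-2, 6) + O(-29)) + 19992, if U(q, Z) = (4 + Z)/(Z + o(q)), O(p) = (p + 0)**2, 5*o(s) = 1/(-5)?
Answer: 3135367/149 ≈ 21043.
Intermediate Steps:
o(s) = -1/25 (o(s) = (1/(-5))/5 = (1*(-1/5))/5 = (1/5)*(-1/5) = -1/25)
O(p) = p**2
U(q, Z) = (4 + Z)/(-1/25 + Z) (U(q, Z) = (4 + Z)/(Z - 1/25) = (4 + Z)/(-1/25 + Z))
((25*5)*U(-2, 6) + O(-29)) + 19992 = ((25*5)*(25*(4 + 6)/(-1 + 25*6)) + (-29)**2) + 19992 = (125*(25*10/(-1 + 150)) + 841) + 19992 = (125*(25*10/149) + 841) + 19992 = (125*(25*(1/149)*10) + 841) + 19992 = (125*(250/149) + 841) + 19992 = (31250/149 + 841) + 19992 = 156559/149 + 19992 = 3135367/149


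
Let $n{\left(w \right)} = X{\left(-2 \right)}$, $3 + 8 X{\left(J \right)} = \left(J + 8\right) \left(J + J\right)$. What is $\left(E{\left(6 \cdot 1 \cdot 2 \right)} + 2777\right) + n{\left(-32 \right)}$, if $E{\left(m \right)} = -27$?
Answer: $\frac{21973}{8} \approx 2746.6$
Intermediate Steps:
$X{\left(J \right)} = - \frac{3}{8} + \frac{J \left(8 + J\right)}{4}$ ($X{\left(J \right)} = - \frac{3}{8} + \frac{\left(J + 8\right) \left(J + J\right)}{8} = - \frac{3}{8} + \frac{\left(8 + J\right) 2 J}{8} = - \frac{3}{8} + \frac{2 J \left(8 + J\right)}{8} = - \frac{3}{8} + \frac{J \left(8 + J\right)}{4}$)
$n{\left(w \right)} = - \frac{27}{8}$ ($n{\left(w \right)} = - \frac{3}{8} + 2 \left(-2\right) + \frac{\left(-2\right)^{2}}{4} = - \frac{3}{8} - 4 + \frac{1}{4} \cdot 4 = - \frac{3}{8} - 4 + 1 = - \frac{27}{8}$)
$\left(E{\left(6 \cdot 1 \cdot 2 \right)} + 2777\right) + n{\left(-32 \right)} = \left(-27 + 2777\right) - \frac{27}{8} = 2750 - \frac{27}{8} = \frac{21973}{8}$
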